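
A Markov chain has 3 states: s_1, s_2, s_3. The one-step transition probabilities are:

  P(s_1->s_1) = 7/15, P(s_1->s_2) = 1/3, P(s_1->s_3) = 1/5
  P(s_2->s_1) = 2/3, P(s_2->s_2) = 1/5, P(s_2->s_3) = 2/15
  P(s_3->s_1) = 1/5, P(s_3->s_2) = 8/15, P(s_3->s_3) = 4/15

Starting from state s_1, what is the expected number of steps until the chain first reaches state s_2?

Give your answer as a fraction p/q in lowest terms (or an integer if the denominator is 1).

Let h_i = expected steps to first reach s_2 from state i.
Boundary: h_s_2 = 0.
First-step equations for the other states:
  h_s_1 = 1 + 7/15*h_s_1 + 1/3*h_s_2 + 1/5*h_s_3
  h_s_3 = 1 + 1/5*h_s_1 + 8/15*h_s_2 + 4/15*h_s_3

Substituting h_s_2 = 0 and rearranging gives the linear system (I - Q) h = 1:
  [8/15, -1/5] . (h_s_1, h_s_3) = 1
  [-1/5, 11/15] . (h_s_1, h_s_3) = 1

Solving yields:
  h_s_1 = 210/79
  h_s_3 = 165/79

Starting state is s_1, so the expected hitting time is h_s_1 = 210/79.

Answer: 210/79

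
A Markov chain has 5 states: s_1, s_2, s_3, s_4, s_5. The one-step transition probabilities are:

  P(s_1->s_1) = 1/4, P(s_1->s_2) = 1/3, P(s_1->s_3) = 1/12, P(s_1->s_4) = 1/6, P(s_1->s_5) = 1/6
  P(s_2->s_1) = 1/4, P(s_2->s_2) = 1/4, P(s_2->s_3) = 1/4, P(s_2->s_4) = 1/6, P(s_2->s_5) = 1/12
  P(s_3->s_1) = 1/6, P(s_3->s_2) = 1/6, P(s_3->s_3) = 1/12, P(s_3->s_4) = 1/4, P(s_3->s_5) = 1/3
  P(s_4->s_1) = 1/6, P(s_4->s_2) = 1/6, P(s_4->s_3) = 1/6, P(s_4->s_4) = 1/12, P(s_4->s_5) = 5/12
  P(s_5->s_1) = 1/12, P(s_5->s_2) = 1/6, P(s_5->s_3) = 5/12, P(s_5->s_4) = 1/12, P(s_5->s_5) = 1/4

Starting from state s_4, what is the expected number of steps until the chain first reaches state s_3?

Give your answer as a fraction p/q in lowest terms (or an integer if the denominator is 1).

Answer: 3250/761

Derivation:
Let h_i = expected steps to first reach s_3 from state i.
Boundary: h_s_3 = 0.
First-step equations for the other states:
  h_s_1 = 1 + 1/4*h_s_1 + 1/3*h_s_2 + 1/12*h_s_3 + 1/6*h_s_4 + 1/6*h_s_5
  h_s_2 = 1 + 1/4*h_s_1 + 1/4*h_s_2 + 1/4*h_s_3 + 1/6*h_s_4 + 1/12*h_s_5
  h_s_4 = 1 + 1/6*h_s_1 + 1/6*h_s_2 + 1/6*h_s_3 + 1/12*h_s_4 + 5/12*h_s_5
  h_s_5 = 1 + 1/12*h_s_1 + 1/6*h_s_2 + 5/12*h_s_3 + 1/12*h_s_4 + 1/4*h_s_5

Substituting h_s_3 = 0 and rearranging gives the linear system (I - Q) h = 1:
  [3/4, -1/3, -1/6, -1/6] . (h_s_1, h_s_2, h_s_4, h_s_5) = 1
  [-1/4, 3/4, -1/6, -1/12] . (h_s_1, h_s_2, h_s_4, h_s_5) = 1
  [-1/6, -1/6, 11/12, -5/12] . (h_s_1, h_s_2, h_s_4, h_s_5) = 1
  [-1/12, -1/6, -1/12, 3/4] . (h_s_1, h_s_2, h_s_4, h_s_5) = 1

Solving yields:
  h_s_1 = 3748/761
  h_s_2 = 3266/761
  h_s_4 = 3250/761
  h_s_5 = 2518/761

Starting state is s_4, so the expected hitting time is h_s_4 = 3250/761.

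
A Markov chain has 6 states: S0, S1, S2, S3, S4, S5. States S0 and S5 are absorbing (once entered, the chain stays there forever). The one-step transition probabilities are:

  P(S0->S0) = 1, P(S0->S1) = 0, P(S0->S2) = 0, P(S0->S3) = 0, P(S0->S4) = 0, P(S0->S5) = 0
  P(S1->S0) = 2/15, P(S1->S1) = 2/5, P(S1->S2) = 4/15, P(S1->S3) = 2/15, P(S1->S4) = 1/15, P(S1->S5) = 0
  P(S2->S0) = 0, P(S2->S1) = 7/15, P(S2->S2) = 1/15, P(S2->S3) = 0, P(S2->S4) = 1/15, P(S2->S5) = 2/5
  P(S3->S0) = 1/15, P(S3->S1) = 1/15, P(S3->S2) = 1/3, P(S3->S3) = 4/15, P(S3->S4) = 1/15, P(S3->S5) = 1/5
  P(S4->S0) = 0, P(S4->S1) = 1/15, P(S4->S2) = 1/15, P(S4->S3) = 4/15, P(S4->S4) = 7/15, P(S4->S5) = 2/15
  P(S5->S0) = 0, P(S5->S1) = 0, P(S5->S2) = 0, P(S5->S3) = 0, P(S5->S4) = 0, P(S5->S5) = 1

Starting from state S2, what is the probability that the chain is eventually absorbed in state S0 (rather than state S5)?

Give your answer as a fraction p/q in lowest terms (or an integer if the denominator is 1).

Let a_i = P(absorbed in S0 | start in state i).
Boundary conditions: a_S0 = 1, a_S5 = 0.
For each transient state i, a_i = sum_j P(i->j) * a_j:
  a_S1 = 2/15*a_S0 + 2/5*a_S1 + 4/15*a_S2 + 2/15*a_S3 + 1/15*a_S4 + 0*a_S5
  a_S2 = 0*a_S0 + 7/15*a_S1 + 1/15*a_S2 + 0*a_S3 + 1/15*a_S4 + 2/5*a_S5
  a_S3 = 1/15*a_S0 + 1/15*a_S1 + 1/3*a_S2 + 4/15*a_S3 + 1/15*a_S4 + 1/5*a_S5
  a_S4 = 0*a_S0 + 1/15*a_S1 + 1/15*a_S2 + 4/15*a_S3 + 7/15*a_S4 + 2/15*a_S5

Substituting a_S0 = 1 and a_S5 = 0, rearrange to (I - Q) a = r where r[i] = P(i -> S0):
  [3/5, -4/15, -2/15, -1/15] . (a_S1, a_S2, a_S3, a_S4) = 2/15
  [-7/15, 14/15, 0, -1/15] . (a_S1, a_S2, a_S3, a_S4) = 0
  [-1/15, -1/3, 11/15, -1/15] . (a_S1, a_S2, a_S3, a_S4) = 1/15
  [-1/15, -1/15, -4/15, 8/15] . (a_S1, a_S2, a_S3, a_S4) = 0

Solving yields:
  a_S1 = 323/829
  a_S2 = 173/829
  a_S3 = 198/829
  a_S4 = 161/829

Starting state is S2, so the absorption probability is a_S2 = 173/829.

Answer: 173/829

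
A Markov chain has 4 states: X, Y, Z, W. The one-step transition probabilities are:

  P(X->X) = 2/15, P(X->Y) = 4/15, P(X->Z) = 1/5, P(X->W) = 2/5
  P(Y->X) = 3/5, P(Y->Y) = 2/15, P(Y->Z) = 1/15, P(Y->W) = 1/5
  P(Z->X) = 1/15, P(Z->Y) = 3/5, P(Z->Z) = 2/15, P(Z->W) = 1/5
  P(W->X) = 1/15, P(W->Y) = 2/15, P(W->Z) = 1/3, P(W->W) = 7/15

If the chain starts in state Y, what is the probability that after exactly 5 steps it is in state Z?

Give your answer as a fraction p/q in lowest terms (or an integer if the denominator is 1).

Answer: 49823/253125

Derivation:
Computing P^5 by repeated multiplication:
P^1 =
  X: [2/15, 4/15, 1/5, 2/5]
  Y: [3/5, 2/15, 1/15, 1/5]
  Z: [1/15, 3/5, 2/15, 1/5]
  W: [1/15, 2/15, 1/3, 7/15]
P^2 =
  X: [49/225, 11/45, 46/225, 1/3]
  Y: [8/45, 11/45, 46/225, 28/75]
  Z: [88/225, 46/225, 31/225, 4/15]
  W: [32/225, 67/225, 2/9, 76/225]
P^3 =
  X: [238/1125, 58/225, 223/1125, 374/1125]
  Y: [47/225, 284/1125, 229/1125, 377/1125]
  Z: [227/1125, 281/1125, 224/1125, 131/375]
  W: [793/3375, 32/125, 643/3375, 43/135]
P^4 =
  X: [3683/16875, 1429/5625, 664/3375, 1117/3375]
  Y: [3632/16875, 1441/5625, 3332/16875, 5588/16875]
  Z: [16/75, 1424/5625, 1/5, 1876/5625]
  W: [2216/10125, 4279/16875, 9904/50625, 16804/50625]
P^5 =
  X: [54854/253125, 21452/84375, 49901/253125, 84014/253125]
  Y: [55091/253125, 21446/84375, 49823/253125, 83873/253125]
  Z: [18217/84375, 287/1125, 16654/84375, 27979/84375]
  W: [164401/759375, 64246/253125, 29981/151875, 252331/759375]

(P^5)[Y -> Z] = 49823/253125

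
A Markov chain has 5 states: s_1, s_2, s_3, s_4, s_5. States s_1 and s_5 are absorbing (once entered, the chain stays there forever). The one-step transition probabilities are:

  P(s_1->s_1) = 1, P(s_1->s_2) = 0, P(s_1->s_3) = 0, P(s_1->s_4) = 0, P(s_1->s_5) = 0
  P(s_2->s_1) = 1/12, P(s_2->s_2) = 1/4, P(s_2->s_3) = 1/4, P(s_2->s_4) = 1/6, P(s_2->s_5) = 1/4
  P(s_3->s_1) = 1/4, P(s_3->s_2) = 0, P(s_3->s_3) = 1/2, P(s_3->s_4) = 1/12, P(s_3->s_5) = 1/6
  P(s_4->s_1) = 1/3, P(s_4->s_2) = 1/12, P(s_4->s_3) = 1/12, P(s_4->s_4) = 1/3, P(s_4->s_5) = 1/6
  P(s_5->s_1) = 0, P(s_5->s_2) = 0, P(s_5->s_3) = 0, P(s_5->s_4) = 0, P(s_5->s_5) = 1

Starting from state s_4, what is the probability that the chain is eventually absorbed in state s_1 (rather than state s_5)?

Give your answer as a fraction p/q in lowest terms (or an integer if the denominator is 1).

Let a_i = P(absorbed in s_1 | start in state i).
Boundary conditions: a_s_1 = 1, a_s_5 = 0.
For each transient state i, a_i = sum_j P(i->j) * a_j:
  a_s_2 = 1/12*a_s_1 + 1/4*a_s_2 + 1/4*a_s_3 + 1/6*a_s_4 + 1/4*a_s_5
  a_s_3 = 1/4*a_s_1 + 0*a_s_2 + 1/2*a_s_3 + 1/12*a_s_4 + 1/6*a_s_5
  a_s_4 = 1/3*a_s_1 + 1/12*a_s_2 + 1/12*a_s_3 + 1/3*a_s_4 + 1/6*a_s_5

Substituting a_s_1 = 1 and a_s_5 = 0, rearrange to (I - Q) a = r where r[i] = P(i -> s_1):
  [3/4, -1/4, -1/6] . (a_s_2, a_s_3, a_s_4) = 1/12
  [0, 1/2, -1/12] . (a_s_2, a_s_3, a_s_4) = 1/4
  [-1/12, -1/12, 2/3] . (a_s_2, a_s_3, a_s_4) = 1/3

Solving yields:
  a_s_2 = 185/408
  a_s_3 = 247/408
  a_s_4 = 43/68

Starting state is s_4, so the absorption probability is a_s_4 = 43/68.

Answer: 43/68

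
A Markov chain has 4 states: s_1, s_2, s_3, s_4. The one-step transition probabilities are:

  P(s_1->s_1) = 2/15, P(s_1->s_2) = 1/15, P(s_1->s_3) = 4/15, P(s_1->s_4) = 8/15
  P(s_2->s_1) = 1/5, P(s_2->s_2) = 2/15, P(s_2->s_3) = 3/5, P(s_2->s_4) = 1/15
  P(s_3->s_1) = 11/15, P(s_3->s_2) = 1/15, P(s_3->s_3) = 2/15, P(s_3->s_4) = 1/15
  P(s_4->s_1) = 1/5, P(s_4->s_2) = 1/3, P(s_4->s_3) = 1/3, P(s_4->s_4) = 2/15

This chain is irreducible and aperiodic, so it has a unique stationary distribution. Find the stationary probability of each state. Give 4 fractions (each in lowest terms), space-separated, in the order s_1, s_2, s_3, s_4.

The stationary distribution satisfies pi = pi * P, i.e.:
  pi_s_1 = 2/15*pi_s_1 + 1/5*pi_s_2 + 11/15*pi_s_3 + 1/5*pi_s_4
  pi_s_2 = 1/15*pi_s_1 + 2/15*pi_s_2 + 1/15*pi_s_3 + 1/3*pi_s_4
  pi_s_3 = 4/15*pi_s_1 + 3/5*pi_s_2 + 2/15*pi_s_3 + 1/3*pi_s_4
  pi_s_4 = 8/15*pi_s_1 + 1/15*pi_s_2 + 1/15*pi_s_3 + 2/15*pi_s_4
with normalization: pi_s_1 + pi_s_2 + pi_s_3 + pi_s_4 = 1.

Using the first 3 balance equations plus normalization, the linear system A*pi = b is:
  [-13/15, 1/5, 11/15, 1/5] . pi = 0
  [1/15, -13/15, 1/15, 1/3] . pi = 0
  [4/15, 3/5, -13/15, 1/3] . pi = 0
  [1, 1, 1, 1] . pi = 1

Solving yields:
  pi_s_1 = 475/1428
  pi_s_2 = 199/1428
  pi_s_3 = 829/2856
  pi_s_4 = 97/408

Verification (pi * P):
  475/1428*2/15 + 199/1428*1/5 + 829/2856*11/15 + 97/408*1/5 = 475/1428 = pi_s_1  (ok)
  475/1428*1/15 + 199/1428*2/15 + 829/2856*1/15 + 97/408*1/3 = 199/1428 = pi_s_2  (ok)
  475/1428*4/15 + 199/1428*3/5 + 829/2856*2/15 + 97/408*1/3 = 829/2856 = pi_s_3  (ok)
  475/1428*8/15 + 199/1428*1/15 + 829/2856*1/15 + 97/408*2/15 = 97/408 = pi_s_4  (ok)

Answer: 475/1428 199/1428 829/2856 97/408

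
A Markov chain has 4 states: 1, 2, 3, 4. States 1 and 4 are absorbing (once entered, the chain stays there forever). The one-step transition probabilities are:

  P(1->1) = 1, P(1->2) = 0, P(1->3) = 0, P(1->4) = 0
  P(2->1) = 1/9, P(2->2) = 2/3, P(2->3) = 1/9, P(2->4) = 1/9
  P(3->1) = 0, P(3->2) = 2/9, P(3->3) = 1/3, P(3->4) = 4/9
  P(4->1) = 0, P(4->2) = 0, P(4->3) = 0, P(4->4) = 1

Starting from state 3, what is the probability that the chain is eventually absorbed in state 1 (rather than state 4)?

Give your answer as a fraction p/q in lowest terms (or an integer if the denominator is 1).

Answer: 1/8

Derivation:
Let a_i = P(absorbed in 1 | start in state i).
Boundary conditions: a_1 = 1, a_4 = 0.
For each transient state i, a_i = sum_j P(i->j) * a_j:
  a_2 = 1/9*a_1 + 2/3*a_2 + 1/9*a_3 + 1/9*a_4
  a_3 = 0*a_1 + 2/9*a_2 + 1/3*a_3 + 4/9*a_4

Substituting a_1 = 1 and a_4 = 0, rearrange to (I - Q) a = r where r[i] = P(i -> 1):
  [1/3, -1/9] . (a_2, a_3) = 1/9
  [-2/9, 2/3] . (a_2, a_3) = 0

Solving yields:
  a_2 = 3/8
  a_3 = 1/8

Starting state is 3, so the absorption probability is a_3 = 1/8.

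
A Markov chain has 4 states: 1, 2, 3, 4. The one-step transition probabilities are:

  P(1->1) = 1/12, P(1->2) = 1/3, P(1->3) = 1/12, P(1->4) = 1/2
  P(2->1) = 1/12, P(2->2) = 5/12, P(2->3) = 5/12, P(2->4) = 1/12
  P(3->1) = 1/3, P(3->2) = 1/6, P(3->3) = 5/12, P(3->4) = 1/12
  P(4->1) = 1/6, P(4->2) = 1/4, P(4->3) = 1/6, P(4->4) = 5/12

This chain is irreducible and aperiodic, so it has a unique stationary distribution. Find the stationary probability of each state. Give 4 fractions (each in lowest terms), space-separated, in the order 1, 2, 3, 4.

Answer: 73/411 355/1233 368/1233 97/411

Derivation:
The stationary distribution satisfies pi = pi * P, i.e.:
  pi_1 = 1/12*pi_1 + 1/12*pi_2 + 1/3*pi_3 + 1/6*pi_4
  pi_2 = 1/3*pi_1 + 5/12*pi_2 + 1/6*pi_3 + 1/4*pi_4
  pi_3 = 1/12*pi_1 + 5/12*pi_2 + 5/12*pi_3 + 1/6*pi_4
  pi_4 = 1/2*pi_1 + 1/12*pi_2 + 1/12*pi_3 + 5/12*pi_4
with normalization: pi_1 + pi_2 + pi_3 + pi_4 = 1.

Using the first 3 balance equations plus normalization, the linear system A*pi = b is:
  [-11/12, 1/12, 1/3, 1/6] . pi = 0
  [1/3, -7/12, 1/6, 1/4] . pi = 0
  [1/12, 5/12, -7/12, 1/6] . pi = 0
  [1, 1, 1, 1] . pi = 1

Solving yields:
  pi_1 = 73/411
  pi_2 = 355/1233
  pi_3 = 368/1233
  pi_4 = 97/411

Verification (pi * P):
  73/411*1/12 + 355/1233*1/12 + 368/1233*1/3 + 97/411*1/6 = 73/411 = pi_1  (ok)
  73/411*1/3 + 355/1233*5/12 + 368/1233*1/6 + 97/411*1/4 = 355/1233 = pi_2  (ok)
  73/411*1/12 + 355/1233*5/12 + 368/1233*5/12 + 97/411*1/6 = 368/1233 = pi_3  (ok)
  73/411*1/2 + 355/1233*1/12 + 368/1233*1/12 + 97/411*5/12 = 97/411 = pi_4  (ok)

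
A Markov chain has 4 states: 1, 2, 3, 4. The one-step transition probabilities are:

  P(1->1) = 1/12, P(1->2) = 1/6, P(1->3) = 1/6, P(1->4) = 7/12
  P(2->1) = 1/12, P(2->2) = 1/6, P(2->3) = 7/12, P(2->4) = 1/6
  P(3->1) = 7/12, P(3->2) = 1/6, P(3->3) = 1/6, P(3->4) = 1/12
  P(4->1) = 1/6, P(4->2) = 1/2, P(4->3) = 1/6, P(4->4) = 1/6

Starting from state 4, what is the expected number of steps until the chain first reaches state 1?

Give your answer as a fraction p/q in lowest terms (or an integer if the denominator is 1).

Answer: 1272/335

Derivation:
Let h_i = expected steps to first reach 1 from state i.
Boundary: h_1 = 0.
First-step equations for the other states:
  h_2 = 1 + 1/12*h_1 + 1/6*h_2 + 7/12*h_3 + 1/6*h_4
  h_3 = 1 + 7/12*h_1 + 1/6*h_2 + 1/6*h_3 + 1/12*h_4
  h_4 = 1 + 1/6*h_1 + 1/2*h_2 + 1/6*h_3 + 1/6*h_4

Substituting h_1 = 0 and rearranging gives the linear system (I - Q) h = 1:
  [5/6, -7/12, -1/6] . (h_2, h_3, h_4) = 1
  [-1/6, 5/6, -1/12] . (h_2, h_3, h_4) = 1
  [-1/2, -1/6, 5/6] . (h_2, h_3, h_4) = 1

Solving yields:
  h_2 = 1194/335
  h_3 = 768/335
  h_4 = 1272/335

Starting state is 4, so the expected hitting time is h_4 = 1272/335.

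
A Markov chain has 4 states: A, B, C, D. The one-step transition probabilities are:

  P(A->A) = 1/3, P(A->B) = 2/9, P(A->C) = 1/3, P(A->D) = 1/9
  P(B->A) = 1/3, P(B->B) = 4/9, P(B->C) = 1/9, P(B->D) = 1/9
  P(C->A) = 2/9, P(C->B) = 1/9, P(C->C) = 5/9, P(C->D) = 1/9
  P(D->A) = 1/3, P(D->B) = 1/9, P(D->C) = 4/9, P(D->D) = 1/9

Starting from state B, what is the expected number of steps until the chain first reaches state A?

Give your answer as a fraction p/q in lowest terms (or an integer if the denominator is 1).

Answer: 135/41

Derivation:
Let h_i = expected steps to first reach A from state i.
Boundary: h_A = 0.
First-step equations for the other states:
  h_B = 1 + 1/3*h_A + 4/9*h_B + 1/9*h_C + 1/9*h_D
  h_C = 1 + 2/9*h_A + 1/9*h_B + 5/9*h_C + 1/9*h_D
  h_D = 1 + 1/3*h_A + 1/9*h_B + 4/9*h_C + 1/9*h_D

Substituting h_A = 0 and rearranging gives the linear system (I - Q) h = 1:
  [5/9, -1/9, -1/9] . (h_B, h_C, h_D) = 1
  [-1/9, 4/9, -1/9] . (h_B, h_C, h_D) = 1
  [-1/9, -4/9, 8/9] . (h_B, h_C, h_D) = 1

Solving yields:
  h_B = 135/41
  h_C = 162/41
  h_D = 144/41

Starting state is B, so the expected hitting time is h_B = 135/41.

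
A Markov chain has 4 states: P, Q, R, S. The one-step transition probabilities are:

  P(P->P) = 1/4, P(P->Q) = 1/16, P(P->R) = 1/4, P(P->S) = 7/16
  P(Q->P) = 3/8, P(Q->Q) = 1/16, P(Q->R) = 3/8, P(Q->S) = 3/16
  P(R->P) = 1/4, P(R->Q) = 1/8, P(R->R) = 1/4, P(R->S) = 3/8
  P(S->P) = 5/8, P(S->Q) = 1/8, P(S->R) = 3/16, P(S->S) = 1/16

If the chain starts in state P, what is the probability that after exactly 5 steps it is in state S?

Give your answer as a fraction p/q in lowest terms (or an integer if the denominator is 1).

Computing P^5 by repeated multiplication:
P^1 =
  P: [1/4, 1/16, 1/4, 7/16]
  Q: [3/8, 1/16, 3/8, 3/16]
  R: [1/4, 1/8, 1/4, 3/8]
  S: [5/8, 1/8, 3/16, 1/16]
P^2 =
  P: [27/64, 27/256, 59/256, 31/128]
  Q: [21/64, 25/256, 63/256, 21/64]
  R: [13/32, 13/128, 31/128, 1/4]
  S: [37/128, 5/64, 67/256, 95/256]
P^3 =
  P: [725/2048, 377/4096, 127/512, 1253/4096]
  Q: [789/2048, 403/4096, 495/2048, 1125/4096]
  R: [365/1024, 191/2048, 253/1024, 621/2048]
  S: [817/2048, 209/2048, 969/4096, 1075/4096]
P^4 =
  P: [1541/4096, 6365/65536, 15885/65536, 9315/32768]
  Q: [5985/16384, 6211/65536, 16065/65536, 2415/8192]
  R: [3075/8192, 3175/32768, 7953/32768, 2335/8192]
  S: [11835/32768, 1535/16384, 16145/65536, 19581/65536]
P^5 =
  P: [193327/524288, 100051/1048576, 64061/262144, 305627/1048576]
  Q: [195243/524288, 100921/1048576, 127623/524288, 301923/1048576]
  R: [96731/262144, 50061/524288, 64041/262144, 152683/524288]
  S: [195955/524288, 50631/524288, 254843/1048576, 300561/1048576]

(P^5)[P -> S] = 305627/1048576

Answer: 305627/1048576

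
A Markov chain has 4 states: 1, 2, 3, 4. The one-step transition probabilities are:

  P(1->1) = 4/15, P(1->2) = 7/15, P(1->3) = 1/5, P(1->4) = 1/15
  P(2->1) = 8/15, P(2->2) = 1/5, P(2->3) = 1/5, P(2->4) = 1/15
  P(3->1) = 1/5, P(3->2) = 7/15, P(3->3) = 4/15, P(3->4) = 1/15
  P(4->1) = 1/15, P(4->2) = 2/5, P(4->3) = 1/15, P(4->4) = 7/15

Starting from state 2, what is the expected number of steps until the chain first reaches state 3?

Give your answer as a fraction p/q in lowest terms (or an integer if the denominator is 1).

Answer: 27/5

Derivation:
Let h_i = expected steps to first reach 3 from state i.
Boundary: h_3 = 0.
First-step equations for the other states:
  h_1 = 1 + 4/15*h_1 + 7/15*h_2 + 1/5*h_3 + 1/15*h_4
  h_2 = 1 + 8/15*h_1 + 1/5*h_2 + 1/5*h_3 + 1/15*h_4
  h_4 = 1 + 1/15*h_1 + 2/5*h_2 + 1/15*h_3 + 7/15*h_4

Substituting h_3 = 0 and rearranging gives the linear system (I - Q) h = 1:
  [11/15, -7/15, -1/15] . (h_1, h_2, h_4) = 1
  [-8/15, 4/5, -1/15] . (h_1, h_2, h_4) = 1
  [-1/15, -2/5, 8/15] . (h_1, h_2, h_4) = 1

Solving yields:
  h_1 = 27/5
  h_2 = 27/5
  h_4 = 33/5

Starting state is 2, so the expected hitting time is h_2 = 27/5.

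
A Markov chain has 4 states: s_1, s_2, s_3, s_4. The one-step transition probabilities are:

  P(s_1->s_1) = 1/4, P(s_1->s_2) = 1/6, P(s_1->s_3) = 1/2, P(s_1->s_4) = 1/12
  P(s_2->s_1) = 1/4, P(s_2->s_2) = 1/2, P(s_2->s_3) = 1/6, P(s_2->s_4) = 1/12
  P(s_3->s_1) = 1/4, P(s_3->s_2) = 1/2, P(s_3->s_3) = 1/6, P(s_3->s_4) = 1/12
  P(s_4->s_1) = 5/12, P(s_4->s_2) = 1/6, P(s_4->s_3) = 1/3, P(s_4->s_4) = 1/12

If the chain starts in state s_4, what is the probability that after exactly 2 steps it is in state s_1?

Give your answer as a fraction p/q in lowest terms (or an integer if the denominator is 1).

Computing P^2 by repeated multiplication:
P^1 =
  s_1: [1/4, 1/6, 1/2, 1/12]
  s_2: [1/4, 1/2, 1/6, 1/12]
  s_3: [1/4, 1/2, 1/6, 1/12]
  s_4: [5/12, 1/6, 1/3, 1/12]
P^2 =
  s_1: [19/72, 7/18, 19/72, 1/12]
  s_2: [19/72, 7/18, 19/72, 1/12]
  s_3: [19/72, 7/18, 19/72, 1/12]
  s_4: [19/72, 1/3, 23/72, 1/12]

(P^2)[s_4 -> s_1] = 19/72

Answer: 19/72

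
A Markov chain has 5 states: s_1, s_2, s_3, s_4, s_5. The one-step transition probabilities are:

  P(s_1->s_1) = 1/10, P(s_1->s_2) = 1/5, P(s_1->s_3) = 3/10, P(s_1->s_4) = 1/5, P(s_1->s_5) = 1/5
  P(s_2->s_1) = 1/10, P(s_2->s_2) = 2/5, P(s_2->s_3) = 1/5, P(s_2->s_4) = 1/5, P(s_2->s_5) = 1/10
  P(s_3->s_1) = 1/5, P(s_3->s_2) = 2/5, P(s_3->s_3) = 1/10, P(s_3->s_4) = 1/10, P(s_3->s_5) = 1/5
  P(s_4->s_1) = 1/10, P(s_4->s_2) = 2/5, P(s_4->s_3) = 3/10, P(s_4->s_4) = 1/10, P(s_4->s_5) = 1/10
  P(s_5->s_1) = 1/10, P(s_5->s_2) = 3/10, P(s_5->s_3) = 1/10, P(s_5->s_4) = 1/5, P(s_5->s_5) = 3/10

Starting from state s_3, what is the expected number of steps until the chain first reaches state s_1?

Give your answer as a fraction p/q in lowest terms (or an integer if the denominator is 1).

Let h_i = expected steps to first reach s_1 from state i.
Boundary: h_s_1 = 0.
First-step equations for the other states:
  h_s_2 = 1 + 1/10*h_s_1 + 2/5*h_s_2 + 1/5*h_s_3 + 1/5*h_s_4 + 1/10*h_s_5
  h_s_3 = 1 + 1/5*h_s_1 + 2/5*h_s_2 + 1/10*h_s_3 + 1/10*h_s_4 + 1/5*h_s_5
  h_s_4 = 1 + 1/10*h_s_1 + 2/5*h_s_2 + 3/10*h_s_3 + 1/10*h_s_4 + 1/10*h_s_5
  h_s_5 = 1 + 1/10*h_s_1 + 3/10*h_s_2 + 1/10*h_s_3 + 1/5*h_s_4 + 3/10*h_s_5

Substituting h_s_1 = 0 and rearranging gives the linear system (I - Q) h = 1:
  [3/5, -1/5, -1/5, -1/10] . (h_s_2, h_s_3, h_s_4, h_s_5) = 1
  [-2/5, 9/10, -1/10, -1/5] . (h_s_2, h_s_3, h_s_4, h_s_5) = 1
  [-2/5, -3/10, 9/10, -1/10] . (h_s_2, h_s_3, h_s_4, h_s_5) = 1
  [-3/10, -1/10, -1/5, 7/10] . (h_s_2, h_s_3, h_s_4, h_s_5) = 1

Solving yields:
  h_s_2 = 4935/584
  h_s_3 = 4495/584
  h_s_4 = 4895/584
  h_s_5 = 2495/292

Starting state is s_3, so the expected hitting time is h_s_3 = 4495/584.

Answer: 4495/584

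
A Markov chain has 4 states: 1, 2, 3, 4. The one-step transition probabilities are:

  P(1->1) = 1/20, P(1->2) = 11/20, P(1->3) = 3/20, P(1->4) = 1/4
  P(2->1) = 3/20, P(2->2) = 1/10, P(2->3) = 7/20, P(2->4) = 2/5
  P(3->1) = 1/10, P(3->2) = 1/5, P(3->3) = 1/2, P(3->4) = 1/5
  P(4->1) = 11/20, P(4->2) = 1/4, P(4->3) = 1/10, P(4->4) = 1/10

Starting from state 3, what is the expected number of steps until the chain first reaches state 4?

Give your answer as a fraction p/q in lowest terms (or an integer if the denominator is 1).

Answer: 455/113

Derivation:
Let h_i = expected steps to first reach 4 from state i.
Boundary: h_4 = 0.
First-step equations for the other states:
  h_1 = 1 + 1/20*h_1 + 11/20*h_2 + 3/20*h_3 + 1/4*h_4
  h_2 = 1 + 3/20*h_1 + 1/10*h_2 + 7/20*h_3 + 2/5*h_4
  h_3 = 1 + 1/10*h_1 + 1/5*h_2 + 1/2*h_3 + 1/5*h_4

Substituting h_4 = 0 and rearranging gives the linear system (I - Q) h = 1:
  [19/20, -11/20, -3/20] . (h_1, h_2, h_3) = 1
  [-3/20, 9/10, -7/20] . (h_1, h_2, h_3) = 1
  [-1/10, -1/5, 1/2] . (h_1, h_2, h_3) = 1

Solving yields:
  h_1 = 405/113
  h_2 = 370/113
  h_3 = 455/113

Starting state is 3, so the expected hitting time is h_3 = 455/113.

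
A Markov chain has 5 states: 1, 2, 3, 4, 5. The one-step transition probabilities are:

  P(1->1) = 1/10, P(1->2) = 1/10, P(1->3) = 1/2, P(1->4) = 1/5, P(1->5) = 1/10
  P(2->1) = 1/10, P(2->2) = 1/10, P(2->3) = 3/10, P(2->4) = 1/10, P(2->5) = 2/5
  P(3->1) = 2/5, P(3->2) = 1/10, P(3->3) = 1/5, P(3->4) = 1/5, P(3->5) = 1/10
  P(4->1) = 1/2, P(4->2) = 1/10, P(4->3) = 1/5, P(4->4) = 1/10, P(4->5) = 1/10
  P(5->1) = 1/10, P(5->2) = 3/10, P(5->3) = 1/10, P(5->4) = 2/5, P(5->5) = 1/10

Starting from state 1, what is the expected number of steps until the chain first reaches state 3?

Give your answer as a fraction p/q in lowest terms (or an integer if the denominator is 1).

Let h_i = expected steps to first reach 3 from state i.
Boundary: h_3 = 0.
First-step equations for the other states:
  h_1 = 1 + 1/10*h_1 + 1/10*h_2 + 1/2*h_3 + 1/5*h_4 + 1/10*h_5
  h_2 = 1 + 1/10*h_1 + 1/10*h_2 + 3/10*h_3 + 1/10*h_4 + 2/5*h_5
  h_4 = 1 + 1/2*h_1 + 1/10*h_2 + 1/5*h_3 + 1/10*h_4 + 1/10*h_5
  h_5 = 1 + 1/10*h_1 + 3/10*h_2 + 1/10*h_3 + 2/5*h_4 + 1/10*h_5

Substituting h_3 = 0 and rearranging gives the linear system (I - Q) h = 1:
  [9/10, -1/10, -1/5, -1/10] . (h_1, h_2, h_4, h_5) = 1
  [-1/10, 9/10, -1/10, -2/5] . (h_1, h_2, h_4, h_5) = 1
  [-1/2, -1/10, 9/10, -1/10] . (h_1, h_2, h_4, h_5) = 1
  [-1/10, -3/10, -2/5, 9/10] . (h_1, h_2, h_4, h_5) = 1

Solving yields:
  h_1 = 2585/932
  h_2 = 3435/932
  h_4 = 1645/466
  h_5 = 1965/466

Starting state is 1, so the expected hitting time is h_1 = 2585/932.

Answer: 2585/932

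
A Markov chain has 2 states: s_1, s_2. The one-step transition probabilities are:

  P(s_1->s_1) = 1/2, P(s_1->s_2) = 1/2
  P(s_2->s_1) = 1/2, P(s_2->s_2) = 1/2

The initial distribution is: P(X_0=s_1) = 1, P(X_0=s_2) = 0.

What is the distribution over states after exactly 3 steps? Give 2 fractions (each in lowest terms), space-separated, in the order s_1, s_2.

Propagating the distribution step by step (d_{t+1} = d_t * P):
d_0 = (s_1=1, s_2=0)
  d_1[s_1] = 1*1/2 + 0*1/2 = 1/2
  d_1[s_2] = 1*1/2 + 0*1/2 = 1/2
d_1 = (s_1=1/2, s_2=1/2)
  d_2[s_1] = 1/2*1/2 + 1/2*1/2 = 1/2
  d_2[s_2] = 1/2*1/2 + 1/2*1/2 = 1/2
d_2 = (s_1=1/2, s_2=1/2)
  d_3[s_1] = 1/2*1/2 + 1/2*1/2 = 1/2
  d_3[s_2] = 1/2*1/2 + 1/2*1/2 = 1/2
d_3 = (s_1=1/2, s_2=1/2)

Answer: 1/2 1/2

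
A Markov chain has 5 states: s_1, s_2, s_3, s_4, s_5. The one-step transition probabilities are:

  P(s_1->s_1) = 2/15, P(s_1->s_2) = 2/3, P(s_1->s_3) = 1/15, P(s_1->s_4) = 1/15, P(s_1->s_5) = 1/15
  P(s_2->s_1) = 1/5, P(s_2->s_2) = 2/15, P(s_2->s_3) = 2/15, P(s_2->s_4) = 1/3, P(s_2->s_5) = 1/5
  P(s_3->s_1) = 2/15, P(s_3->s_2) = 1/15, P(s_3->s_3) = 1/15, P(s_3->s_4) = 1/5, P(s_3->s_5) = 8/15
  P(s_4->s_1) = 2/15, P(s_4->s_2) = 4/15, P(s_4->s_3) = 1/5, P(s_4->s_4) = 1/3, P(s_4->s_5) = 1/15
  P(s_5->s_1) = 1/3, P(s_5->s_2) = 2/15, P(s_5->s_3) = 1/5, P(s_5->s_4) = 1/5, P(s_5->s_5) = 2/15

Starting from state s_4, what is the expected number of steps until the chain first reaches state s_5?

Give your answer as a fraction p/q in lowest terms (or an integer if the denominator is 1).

Let h_i = expected steps to first reach s_5 from state i.
Boundary: h_s_5 = 0.
First-step equations for the other states:
  h_s_1 = 1 + 2/15*h_s_1 + 2/3*h_s_2 + 1/15*h_s_3 + 1/15*h_s_4 + 1/15*h_s_5
  h_s_2 = 1 + 1/5*h_s_1 + 2/15*h_s_2 + 2/15*h_s_3 + 1/3*h_s_4 + 1/5*h_s_5
  h_s_3 = 1 + 2/15*h_s_1 + 1/15*h_s_2 + 1/15*h_s_3 + 1/5*h_s_4 + 8/15*h_s_5
  h_s_4 = 1 + 2/15*h_s_1 + 4/15*h_s_2 + 1/5*h_s_3 + 1/3*h_s_4 + 1/15*h_s_5

Substituting h_s_5 = 0 and rearranging gives the linear system (I - Q) h = 1:
  [13/15, -2/3, -1/15, -1/15] . (h_s_1, h_s_2, h_s_3, h_s_4) = 1
  [-1/5, 13/15, -2/15, -1/3] . (h_s_1, h_s_2, h_s_3, h_s_4) = 1
  [-2/15, -1/15, 14/15, -1/5] . (h_s_1, h_s_2, h_s_3, h_s_4) = 1
  [-2/15, -4/15, -1/5, 2/3] . (h_s_1, h_s_2, h_s_3, h_s_4) = 1

Solving yields:
  h_s_1 = 63690/10577
  h_s_2 = 56865/10577
  h_s_3 = 37935/10577
  h_s_4 = 62730/10577

Starting state is s_4, so the expected hitting time is h_s_4 = 62730/10577.

Answer: 62730/10577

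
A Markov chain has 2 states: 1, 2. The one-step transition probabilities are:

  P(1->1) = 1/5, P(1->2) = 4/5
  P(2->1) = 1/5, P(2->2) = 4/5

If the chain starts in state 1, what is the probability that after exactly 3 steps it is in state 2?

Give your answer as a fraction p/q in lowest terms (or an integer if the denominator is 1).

Answer: 4/5

Derivation:
Computing P^3 by repeated multiplication:
P^1 =
  1: [1/5, 4/5]
  2: [1/5, 4/5]
P^2 =
  1: [1/5, 4/5]
  2: [1/5, 4/5]
P^3 =
  1: [1/5, 4/5]
  2: [1/5, 4/5]

(P^3)[1 -> 2] = 4/5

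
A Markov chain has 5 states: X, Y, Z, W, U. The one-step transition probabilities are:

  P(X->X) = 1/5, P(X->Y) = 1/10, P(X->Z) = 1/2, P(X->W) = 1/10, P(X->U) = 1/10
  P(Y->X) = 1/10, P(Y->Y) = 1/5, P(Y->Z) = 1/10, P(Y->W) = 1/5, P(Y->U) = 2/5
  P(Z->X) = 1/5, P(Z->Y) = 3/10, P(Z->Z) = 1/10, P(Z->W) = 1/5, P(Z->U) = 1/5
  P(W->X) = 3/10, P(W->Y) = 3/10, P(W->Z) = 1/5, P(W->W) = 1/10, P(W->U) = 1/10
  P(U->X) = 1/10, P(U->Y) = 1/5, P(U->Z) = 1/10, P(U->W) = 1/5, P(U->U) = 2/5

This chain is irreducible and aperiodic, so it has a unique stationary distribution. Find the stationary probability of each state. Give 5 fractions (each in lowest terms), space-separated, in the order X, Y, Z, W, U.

The stationary distribution satisfies pi = pi * P, i.e.:
  pi_X = 1/5*pi_X + 1/10*pi_Y + 1/5*pi_Z + 3/10*pi_W + 1/10*pi_U
  pi_Y = 1/10*pi_X + 1/5*pi_Y + 3/10*pi_Z + 3/10*pi_W + 1/5*pi_U
  pi_Z = 1/2*pi_X + 1/10*pi_Y + 1/10*pi_Z + 1/5*pi_W + 1/10*pi_U
  pi_W = 1/10*pi_X + 1/5*pi_Y + 1/5*pi_Z + 1/10*pi_W + 1/5*pi_U
  pi_U = 1/10*pi_X + 2/5*pi_Y + 1/5*pi_Z + 1/10*pi_W + 2/5*pi_U
with normalization: pi_X + pi_Y + pi_Z + pi_W + pi_U = 1.

Using the first 4 balance equations plus normalization, the linear system A*pi = b is:
  [-4/5, 1/10, 1/5, 3/10, 1/10] . pi = 0
  [1/10, -4/5, 3/10, 3/10, 1/5] . pi = 0
  [1/2, 1/10, -9/10, 1/5, 1/10] . pi = 0
  [1/10, 1/5, 1/5, -9/10, 1/5] . pi = 0
  [1, 1, 1, 1, 1] . pi = 1

Solving yields:
  pi_X = 163/967
  pi_Y = 211/967
  pi_Z = 178/967
  pi_W = 161/967
  pi_U = 254/967

Verification (pi * P):
  163/967*1/5 + 211/967*1/10 + 178/967*1/5 + 161/967*3/10 + 254/967*1/10 = 163/967 = pi_X  (ok)
  163/967*1/10 + 211/967*1/5 + 178/967*3/10 + 161/967*3/10 + 254/967*1/5 = 211/967 = pi_Y  (ok)
  163/967*1/2 + 211/967*1/10 + 178/967*1/10 + 161/967*1/5 + 254/967*1/10 = 178/967 = pi_Z  (ok)
  163/967*1/10 + 211/967*1/5 + 178/967*1/5 + 161/967*1/10 + 254/967*1/5 = 161/967 = pi_W  (ok)
  163/967*1/10 + 211/967*2/5 + 178/967*1/5 + 161/967*1/10 + 254/967*2/5 = 254/967 = pi_U  (ok)

Answer: 163/967 211/967 178/967 161/967 254/967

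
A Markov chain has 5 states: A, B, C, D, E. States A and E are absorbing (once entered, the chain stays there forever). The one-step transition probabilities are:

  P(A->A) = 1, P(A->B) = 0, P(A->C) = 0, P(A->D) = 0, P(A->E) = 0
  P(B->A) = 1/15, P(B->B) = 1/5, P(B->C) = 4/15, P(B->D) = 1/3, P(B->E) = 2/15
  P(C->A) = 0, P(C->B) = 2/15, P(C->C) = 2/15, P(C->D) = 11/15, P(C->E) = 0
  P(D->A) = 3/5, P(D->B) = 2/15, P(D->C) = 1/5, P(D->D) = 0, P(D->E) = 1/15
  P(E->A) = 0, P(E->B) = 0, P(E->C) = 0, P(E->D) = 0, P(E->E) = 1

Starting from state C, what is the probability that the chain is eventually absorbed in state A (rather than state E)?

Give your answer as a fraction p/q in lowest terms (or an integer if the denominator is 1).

Answer: 665/788

Derivation:
Let a_i = P(absorbed in A | start in state i).
Boundary conditions: a_A = 1, a_E = 0.
For each transient state i, a_i = sum_j P(i->j) * a_j:
  a_B = 1/15*a_A + 1/5*a_B + 4/15*a_C + 1/3*a_D + 2/15*a_E
  a_C = 0*a_A + 2/15*a_B + 2/15*a_C + 11/15*a_D + 0*a_E
  a_D = 3/5*a_A + 2/15*a_B + 1/5*a_C + 0*a_D + 1/15*a_E

Substituting a_A = 1 and a_E = 0, rearrange to (I - Q) a = r where r[i] = P(i -> A):
  [4/5, -4/15, -1/3] . (a_B, a_C, a_D) = 1/15
  [-2/15, 13/15, -11/15] . (a_B, a_C, a_D) = 0
  [-2/15, -1/5, 1] . (a_B, a_C, a_D) = 3/5

Solving yields:
  a_B = 1143/1576
  a_C = 665/788
  a_D = 341/394

Starting state is C, so the absorption probability is a_C = 665/788.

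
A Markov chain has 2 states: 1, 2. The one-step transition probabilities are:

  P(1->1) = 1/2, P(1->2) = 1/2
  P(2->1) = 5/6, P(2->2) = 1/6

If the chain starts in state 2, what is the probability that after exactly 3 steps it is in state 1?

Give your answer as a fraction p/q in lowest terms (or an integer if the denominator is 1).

Computing P^3 by repeated multiplication:
P^1 =
  1: [1/2, 1/2]
  2: [5/6, 1/6]
P^2 =
  1: [2/3, 1/3]
  2: [5/9, 4/9]
P^3 =
  1: [11/18, 7/18]
  2: [35/54, 19/54]

(P^3)[2 -> 1] = 35/54

Answer: 35/54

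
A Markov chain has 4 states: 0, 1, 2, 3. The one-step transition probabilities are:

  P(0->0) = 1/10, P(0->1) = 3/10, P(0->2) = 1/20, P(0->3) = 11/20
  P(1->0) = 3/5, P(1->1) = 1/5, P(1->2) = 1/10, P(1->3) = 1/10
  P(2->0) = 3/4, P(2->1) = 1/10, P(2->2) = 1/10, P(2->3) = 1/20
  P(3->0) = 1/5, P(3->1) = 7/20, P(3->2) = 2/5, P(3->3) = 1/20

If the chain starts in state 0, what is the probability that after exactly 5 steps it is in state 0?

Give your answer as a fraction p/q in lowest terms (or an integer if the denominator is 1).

Answer: 570919/1600000

Derivation:
Computing P^5 by repeated multiplication:
P^1 =
  0: [1/10, 3/10, 1/20, 11/20]
  1: [3/5, 1/5, 1/10, 1/10]
  2: [3/4, 1/10, 1/10, 1/20]
  3: [1/5, 7/20, 2/5, 1/20]
P^2 =
  0: [27/80, 23/80, 13/50, 23/200]
  1: [11/40, 53/200, 1/10, 9/25]
  2: [11/50, 109/400, 31/400, 43/100]
  3: [27/50, 3/16, 21/200, 67/400]
P^3 =
  0: [1697/4000, 9/40, 941/8000, 373/1600]
  1: [667/2000, 543/2000, 777/4000, 803/4000]
  2: [2637/8000, 223/800, 109/500, 1389/8000]
  3: [223/800, 2149/8000, 493/4000, 527/1600]
P^4 =
  0: [49963/160000, 42501/160000, 5949/40000, 2187/8000]
  1: [30567/80000, 19523/80000, 2871/20000, 9213/40000]
  2: [51/128, 37953/160000, 21697/160000, 183/800]
  3: [27789/80000, 42393/160000, 1479/8000, 32449/160000]
P^5 =
  0: [570919/1600000, 411777/1600000, 532477/3200000, 702131/3200000]
  1: [270687/800000, 103361/400000, 239989/1600000, 405193/1600000]
  2: [1054791/3200000, 416953/1600000, 9517/64000, 835453/3200000]
  3: [149171/400000, 789343/3200000, 114779/800000, 758173/3200000]

(P^5)[0 -> 0] = 570919/1600000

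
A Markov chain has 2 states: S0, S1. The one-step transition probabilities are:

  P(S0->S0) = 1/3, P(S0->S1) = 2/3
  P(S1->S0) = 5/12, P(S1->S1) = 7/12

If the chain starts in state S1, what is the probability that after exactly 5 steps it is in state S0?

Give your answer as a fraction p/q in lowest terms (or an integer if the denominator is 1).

Computing P^5 by repeated multiplication:
P^1 =
  S0: [1/3, 2/3]
  S1: [5/12, 7/12]
P^2 =
  S0: [7/18, 11/18]
  S1: [55/144, 89/144]
P^3 =
  S0: [83/216, 133/216]
  S1: [665/1728, 1063/1728]
P^4 =
  S0: [997/2592, 1595/2592]
  S1: [7975/20736, 12761/20736]
P^5 =
  S0: [11963/31104, 19141/31104]
  S1: [95705/248832, 153127/248832]

(P^5)[S1 -> S0] = 95705/248832

Answer: 95705/248832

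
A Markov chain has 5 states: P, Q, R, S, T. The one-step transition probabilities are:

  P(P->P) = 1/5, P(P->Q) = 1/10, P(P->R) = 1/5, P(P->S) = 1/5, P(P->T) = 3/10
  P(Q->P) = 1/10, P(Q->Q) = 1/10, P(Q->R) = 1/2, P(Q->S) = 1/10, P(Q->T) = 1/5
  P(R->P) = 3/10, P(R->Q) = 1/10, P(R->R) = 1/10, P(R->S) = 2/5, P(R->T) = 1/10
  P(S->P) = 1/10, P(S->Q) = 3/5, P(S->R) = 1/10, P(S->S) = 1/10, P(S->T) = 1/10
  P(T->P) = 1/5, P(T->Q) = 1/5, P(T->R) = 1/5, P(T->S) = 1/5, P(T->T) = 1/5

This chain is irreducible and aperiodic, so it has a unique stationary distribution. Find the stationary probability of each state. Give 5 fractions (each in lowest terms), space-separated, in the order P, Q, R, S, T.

Answer: 20/111 170/777 520/2331 472/2331 409/2331

Derivation:
The stationary distribution satisfies pi = pi * P, i.e.:
  pi_P = 1/5*pi_P + 1/10*pi_Q + 3/10*pi_R + 1/10*pi_S + 1/5*pi_T
  pi_Q = 1/10*pi_P + 1/10*pi_Q + 1/10*pi_R + 3/5*pi_S + 1/5*pi_T
  pi_R = 1/5*pi_P + 1/2*pi_Q + 1/10*pi_R + 1/10*pi_S + 1/5*pi_T
  pi_S = 1/5*pi_P + 1/10*pi_Q + 2/5*pi_R + 1/10*pi_S + 1/5*pi_T
  pi_T = 3/10*pi_P + 1/5*pi_Q + 1/10*pi_R + 1/10*pi_S + 1/5*pi_T
with normalization: pi_P + pi_Q + pi_R + pi_S + pi_T = 1.

Using the first 4 balance equations plus normalization, the linear system A*pi = b is:
  [-4/5, 1/10, 3/10, 1/10, 1/5] . pi = 0
  [1/10, -9/10, 1/10, 3/5, 1/5] . pi = 0
  [1/5, 1/2, -9/10, 1/10, 1/5] . pi = 0
  [1/5, 1/10, 2/5, -9/10, 1/5] . pi = 0
  [1, 1, 1, 1, 1] . pi = 1

Solving yields:
  pi_P = 20/111
  pi_Q = 170/777
  pi_R = 520/2331
  pi_S = 472/2331
  pi_T = 409/2331

Verification (pi * P):
  20/111*1/5 + 170/777*1/10 + 520/2331*3/10 + 472/2331*1/10 + 409/2331*1/5 = 20/111 = pi_P  (ok)
  20/111*1/10 + 170/777*1/10 + 520/2331*1/10 + 472/2331*3/5 + 409/2331*1/5 = 170/777 = pi_Q  (ok)
  20/111*1/5 + 170/777*1/2 + 520/2331*1/10 + 472/2331*1/10 + 409/2331*1/5 = 520/2331 = pi_R  (ok)
  20/111*1/5 + 170/777*1/10 + 520/2331*2/5 + 472/2331*1/10 + 409/2331*1/5 = 472/2331 = pi_S  (ok)
  20/111*3/10 + 170/777*1/5 + 520/2331*1/10 + 472/2331*1/10 + 409/2331*1/5 = 409/2331 = pi_T  (ok)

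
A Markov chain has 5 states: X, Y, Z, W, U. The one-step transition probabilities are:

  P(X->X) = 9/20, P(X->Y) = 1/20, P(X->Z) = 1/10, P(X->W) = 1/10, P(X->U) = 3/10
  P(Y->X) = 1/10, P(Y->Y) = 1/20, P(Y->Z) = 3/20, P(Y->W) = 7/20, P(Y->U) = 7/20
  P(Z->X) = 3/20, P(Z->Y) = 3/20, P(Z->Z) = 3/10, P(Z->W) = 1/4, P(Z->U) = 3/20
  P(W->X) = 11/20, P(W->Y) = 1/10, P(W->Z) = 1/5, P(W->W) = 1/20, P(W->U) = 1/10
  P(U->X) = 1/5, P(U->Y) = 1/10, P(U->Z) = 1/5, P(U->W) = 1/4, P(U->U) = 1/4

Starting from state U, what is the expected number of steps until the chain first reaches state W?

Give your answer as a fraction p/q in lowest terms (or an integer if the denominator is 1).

Answer: 56040/12499

Derivation:
Let h_i = expected steps to first reach W from state i.
Boundary: h_W = 0.
First-step equations for the other states:
  h_X = 1 + 9/20*h_X + 1/20*h_Y + 1/10*h_Z + 1/10*h_W + 3/10*h_U
  h_Y = 1 + 1/10*h_X + 1/20*h_Y + 3/20*h_Z + 7/20*h_W + 7/20*h_U
  h_Z = 1 + 3/20*h_X + 3/20*h_Y + 3/10*h_Z + 1/4*h_W + 3/20*h_U
  h_U = 1 + 1/5*h_X + 1/10*h_Y + 1/5*h_Z + 1/4*h_W + 1/4*h_U

Substituting h_W = 0 and rearranging gives the linear system (I - Q) h = 1:
  [11/20, -1/20, -1/10, -3/10] . (h_X, h_Y, h_Z, h_U) = 1
  [-1/10, 19/20, -3/20, -7/20] . (h_X, h_Y, h_Z, h_U) = 1
  [-3/20, -3/20, 7/10, -3/20] . (h_X, h_Y, h_Z, h_U) = 1
  [-1/5, -1/10, -1/5, 3/4] . (h_X, h_Y, h_Z, h_U) = 1

Solving yields:
  h_X = 67810/12499
  h_Y = 49630/12499
  h_Z = 55030/12499
  h_U = 56040/12499

Starting state is U, so the expected hitting time is h_U = 56040/12499.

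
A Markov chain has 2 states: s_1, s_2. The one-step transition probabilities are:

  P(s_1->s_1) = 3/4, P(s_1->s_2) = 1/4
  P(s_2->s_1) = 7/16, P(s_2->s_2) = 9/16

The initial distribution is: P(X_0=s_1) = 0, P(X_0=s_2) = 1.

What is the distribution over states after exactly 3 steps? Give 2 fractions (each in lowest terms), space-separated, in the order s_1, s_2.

Answer: 2527/4096 1569/4096

Derivation:
Propagating the distribution step by step (d_{t+1} = d_t * P):
d_0 = (s_1=0, s_2=1)
  d_1[s_1] = 0*3/4 + 1*7/16 = 7/16
  d_1[s_2] = 0*1/4 + 1*9/16 = 9/16
d_1 = (s_1=7/16, s_2=9/16)
  d_2[s_1] = 7/16*3/4 + 9/16*7/16 = 147/256
  d_2[s_2] = 7/16*1/4 + 9/16*9/16 = 109/256
d_2 = (s_1=147/256, s_2=109/256)
  d_3[s_1] = 147/256*3/4 + 109/256*7/16 = 2527/4096
  d_3[s_2] = 147/256*1/4 + 109/256*9/16 = 1569/4096
d_3 = (s_1=2527/4096, s_2=1569/4096)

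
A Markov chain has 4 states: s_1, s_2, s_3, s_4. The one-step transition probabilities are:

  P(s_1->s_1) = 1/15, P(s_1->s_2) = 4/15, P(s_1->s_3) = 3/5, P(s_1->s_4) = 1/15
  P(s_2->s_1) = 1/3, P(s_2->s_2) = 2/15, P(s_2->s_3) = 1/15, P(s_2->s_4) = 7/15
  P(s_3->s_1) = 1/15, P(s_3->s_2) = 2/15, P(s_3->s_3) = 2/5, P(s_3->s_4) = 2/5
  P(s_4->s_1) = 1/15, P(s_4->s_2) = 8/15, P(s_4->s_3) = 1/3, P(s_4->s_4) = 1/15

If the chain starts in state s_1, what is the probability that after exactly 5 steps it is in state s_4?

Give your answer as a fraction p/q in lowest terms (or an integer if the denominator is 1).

Answer: 202357/759375

Derivation:
Computing P^5 by repeated multiplication:
P^1 =
  s_1: [1/15, 4/15, 3/5, 1/15]
  s_2: [1/3, 2/15, 1/15, 7/15]
  s_3: [1/15, 2/15, 2/5, 2/5]
  s_4: [1/15, 8/15, 1/3, 1/15]
P^2 =
  s_1: [31/225, 38/225, 8/25, 28/75]
  s_2: [23/225, 82/225, 88/225, 32/225]
  s_3: [23/225, 68/225, 77/225, 19/75]
  s_4: [47/225, 38/225, 52/225, 88/225]
P^3 =
  s_1: [377/3375, 1016/3375, 1169/3375, 271/1125]
  s_2: [553/3375, 688/3375, 977/3375, 1157/3375]
  s_3: [497/3375, 838/3375, 1022/3375, 1018/3375]
  s_4: [377/3375, 1072/3375, 1213/3375, 713/3375]
P^4 =
  s_1: [7439/50625, 12382/50625, 15488/50625, 15316/50625]
  s_2: [6127/50625, 14798/50625, 17312/50625, 12388/50625]
  s_3: [6727/50625, 13852/50625, 1837/5625, 13513/50625]
  s_4: [7663/50625, 11782/50625, 15308/50625, 15872/50625]
P^5 =
  s_1: [100153/759375, 208024/759375, 27649/84375, 202357/759375]
  s_2: [109817/759375, 187832/759375, 235753/759375, 225973/759375]
  s_3: [106033/759375, 195782/759375, 80386/253125, 72134/253125]
  s_4: [97753/759375, 211808/759375, 251957/759375, 197857/759375]

(P^5)[s_1 -> s_4] = 202357/759375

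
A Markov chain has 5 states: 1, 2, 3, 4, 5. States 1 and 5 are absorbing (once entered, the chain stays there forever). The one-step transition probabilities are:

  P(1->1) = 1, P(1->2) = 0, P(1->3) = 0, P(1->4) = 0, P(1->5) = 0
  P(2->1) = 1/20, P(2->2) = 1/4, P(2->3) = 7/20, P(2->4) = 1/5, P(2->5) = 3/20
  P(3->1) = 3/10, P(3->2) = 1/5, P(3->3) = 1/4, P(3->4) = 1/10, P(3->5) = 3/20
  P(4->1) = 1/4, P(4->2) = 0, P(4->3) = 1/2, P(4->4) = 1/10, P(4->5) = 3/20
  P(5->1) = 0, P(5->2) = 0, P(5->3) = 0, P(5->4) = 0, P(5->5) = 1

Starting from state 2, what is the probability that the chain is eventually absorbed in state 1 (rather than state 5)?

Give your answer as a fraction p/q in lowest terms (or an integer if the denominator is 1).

Answer: 808/1543

Derivation:
Let a_i = P(absorbed in 1 | start in state i).
Boundary conditions: a_1 = 1, a_5 = 0.
For each transient state i, a_i = sum_j P(i->j) * a_j:
  a_2 = 1/20*a_1 + 1/4*a_2 + 7/20*a_3 + 1/5*a_4 + 3/20*a_5
  a_3 = 3/10*a_1 + 1/5*a_2 + 1/4*a_3 + 1/10*a_4 + 3/20*a_5
  a_4 = 1/4*a_1 + 0*a_2 + 1/2*a_3 + 1/10*a_4 + 3/20*a_5

Substituting a_1 = 1 and a_5 = 0, rearrange to (I - Q) a = r where r[i] = P(i -> 1):
  [3/4, -7/20, -1/5] . (a_2, a_3, a_4) = 1/20
  [-1/5, 3/4, -1/10] . (a_2, a_3, a_4) = 3/10
  [0, -1/2, 9/10] . (a_2, a_3, a_4) = 1/4

Solving yields:
  a_2 = 808/1543
  a_3 = 961/1543
  a_4 = 1925/3086

Starting state is 2, so the absorption probability is a_2 = 808/1543.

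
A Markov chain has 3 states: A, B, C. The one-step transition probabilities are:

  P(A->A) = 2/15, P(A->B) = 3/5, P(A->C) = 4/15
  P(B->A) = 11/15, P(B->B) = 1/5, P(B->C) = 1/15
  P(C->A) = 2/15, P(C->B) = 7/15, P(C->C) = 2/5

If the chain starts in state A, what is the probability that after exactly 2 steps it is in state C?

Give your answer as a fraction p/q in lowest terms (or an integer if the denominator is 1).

Answer: 41/225

Derivation:
Computing P^2 by repeated multiplication:
P^1 =
  A: [2/15, 3/5, 4/15]
  B: [11/15, 1/5, 1/15]
  C: [2/15, 7/15, 2/5]
P^2 =
  A: [37/75, 73/225, 41/225]
  B: [19/75, 23/45, 53/225]
  C: [31/75, 9/25, 17/75]

(P^2)[A -> C] = 41/225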